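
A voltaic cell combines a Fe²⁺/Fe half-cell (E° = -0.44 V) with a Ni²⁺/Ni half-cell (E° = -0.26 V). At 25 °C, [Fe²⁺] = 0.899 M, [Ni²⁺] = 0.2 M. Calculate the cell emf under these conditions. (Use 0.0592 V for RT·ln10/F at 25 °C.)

The Ni²⁺/Ni couple has the higher reduction potential and acts as the cathode, so E°_cell = -0.26 − (-0.44) = 0.18 V.
Balancing electrons gives n = 2; the reaction quotient is Q = [Fe²⁺]/[Ni²⁺] = 4.50.
At 25 °C, E = E° − (0.0592/n) log Q = 0.18 − (0.0592/2)(0.653) = 0.180 − 0.019 = 0.161 V.

0.161 V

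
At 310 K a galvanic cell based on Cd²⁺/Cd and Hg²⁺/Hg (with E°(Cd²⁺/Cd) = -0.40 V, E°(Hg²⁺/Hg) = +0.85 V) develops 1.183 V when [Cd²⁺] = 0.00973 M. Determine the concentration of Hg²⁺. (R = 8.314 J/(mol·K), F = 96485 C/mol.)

6.4 × 10^-5 M

From the Nernst equation, ln Q = nF(E° − E)/RT = 2×96485×(1.25 − 1.183)/(8.314×310) = 5.016, so Q = 151.
With Q = [Cd²⁺]/[Hg²⁺] and the known concentrations, [Hg²⁺] in the denominator gives [Hg²⁺] = 6.4 × 10^-5 M.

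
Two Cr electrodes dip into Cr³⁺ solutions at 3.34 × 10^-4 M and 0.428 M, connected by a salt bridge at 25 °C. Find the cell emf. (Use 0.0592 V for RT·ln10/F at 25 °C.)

0.061 V

Both half-cells are Cr³⁺/Cr, so E°_cell = 0. The concentrated side is the cathode; the cell reaction moves Cr³⁺ from high to low concentration with n = 3.
Q = [Cr³⁺]_dilute/[Cr³⁺]_conc = 3.34 × 10^-4/0.428 = 7.8 × 10^-4.
E = 0 − (0.0592/3) log Q = −(0.0592/3)(-3.108) = 0.0613 V.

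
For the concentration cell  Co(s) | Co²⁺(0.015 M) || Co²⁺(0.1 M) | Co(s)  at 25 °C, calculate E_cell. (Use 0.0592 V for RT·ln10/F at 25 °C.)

Both half-cells are Co²⁺/Co, so E°_cell = 0. The concentrated side is the cathode; the cell reaction moves Co²⁺ from high to low concentration with n = 2.
Q = [Co²⁺]_dilute/[Co²⁺]_conc = 0.015/0.1 = 0.150.
E = 0 − (0.0592/2) log Q = −(0.0592/2)(-0.824) = 0.0244 V.

0.024 V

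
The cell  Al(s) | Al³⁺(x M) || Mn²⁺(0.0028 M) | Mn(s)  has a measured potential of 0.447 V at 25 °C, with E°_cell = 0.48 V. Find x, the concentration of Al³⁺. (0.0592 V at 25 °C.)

From the Nernst equation, log Q = n(E° − E)/0.0592 = 6(0.48 − 0.447)/0.0592 = 3.345, so Q = 2210.
With Q = [Al³⁺]^2/[Mn²⁺]^3 and the known concentrations, [Al³⁺]^2 in the numerator gives [Al³⁺] = 0.007 M.

0.007 M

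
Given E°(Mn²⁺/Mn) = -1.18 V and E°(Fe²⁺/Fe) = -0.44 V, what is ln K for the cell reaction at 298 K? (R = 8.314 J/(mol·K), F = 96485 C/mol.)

ln K = 57.6

E°_cell = -0.44 − (-1.18) = 0.74 V, with n = 2 electrons transferred.
At equilibrium E = 0, so the Nernst equation gives ln K = nFE°/RT = (2)(96485)(0.74)/((8.314)(298)) = 57.64.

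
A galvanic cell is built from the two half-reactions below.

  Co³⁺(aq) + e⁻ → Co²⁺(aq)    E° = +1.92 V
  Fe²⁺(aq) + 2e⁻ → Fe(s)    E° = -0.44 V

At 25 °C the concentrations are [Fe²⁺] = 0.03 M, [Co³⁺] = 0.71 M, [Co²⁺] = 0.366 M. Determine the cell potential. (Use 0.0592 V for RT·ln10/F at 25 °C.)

2.42 V

The Co³⁺/Co²⁺ couple has the higher reduction potential and acts as the cathode, so E°_cell = +1.92 − (-0.44) = 2.36 V.
Balancing electrons gives n = 2; the reaction quotient is Q = [Fe²⁺]·[Co²⁺]^2/[Co³⁺]^2 = 0.00797.
At 25 °C, E = E° − (0.0592/n) log Q = 2.36 − (0.0592/2)(-2.098) = 2.360 + 0.062 = 2.422 V.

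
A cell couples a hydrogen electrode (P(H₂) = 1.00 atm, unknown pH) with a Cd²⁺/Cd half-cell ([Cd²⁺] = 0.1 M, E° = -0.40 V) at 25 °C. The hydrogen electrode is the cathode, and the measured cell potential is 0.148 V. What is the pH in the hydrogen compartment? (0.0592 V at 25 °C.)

E°_cell = 0.40 V and n = 2.
log Q = n(E° − E)/0.0592 = 2×(0.40 − 0.148)/0.0592 = 8.514.
With Q = [Cd²⁺]·P(H₂) / [H⁺]^2, solving for [H⁺] gives log[H⁺] = -4.757, so pH = 4.76.

pH = 4.76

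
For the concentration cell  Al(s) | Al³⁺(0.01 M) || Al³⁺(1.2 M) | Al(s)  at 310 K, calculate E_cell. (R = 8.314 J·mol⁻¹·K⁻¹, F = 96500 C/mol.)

Both half-cells are Al³⁺/Al, so E°_cell = 0. The concentrated side is the cathode; the cell reaction moves Al³⁺ from high to low concentration with n = 3.
Q = [Al³⁺]_dilute/[Al³⁺]_conc = 0.01/1.2 = 0.00833.
E = 0 − (RT/nF) ln Q = −((8.314×310)/(3×96500))(-4.787) = 0.0426 V.

0.043 V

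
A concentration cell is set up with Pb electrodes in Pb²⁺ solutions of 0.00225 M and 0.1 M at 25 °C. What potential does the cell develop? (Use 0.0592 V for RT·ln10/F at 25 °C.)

0.049 V

Both half-cells are Pb²⁺/Pb, so E°_cell = 0. The concentrated side is the cathode; the cell reaction moves Pb²⁺ from high to low concentration with n = 2.
Q = [Pb²⁺]_dilute/[Pb²⁺]_conc = 0.00225/0.1 = 0.0225.
E = 0 − (0.0592/2) log Q = −(0.0592/2)(-1.648) = 0.0488 V.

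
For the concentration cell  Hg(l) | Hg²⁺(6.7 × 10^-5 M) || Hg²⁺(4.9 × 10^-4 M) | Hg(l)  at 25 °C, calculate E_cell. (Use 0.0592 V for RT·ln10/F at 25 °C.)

Both half-cells are Hg²⁺/Hg, so E°_cell = 0. The concentrated side is the cathode; the cell reaction moves Hg²⁺ from high to low concentration with n = 2.
Q = [Hg²⁺]_dilute/[Hg²⁺]_conc = 6.7 × 10^-5/4.9 × 10^-4 = 0.137.
E = 0 − (0.0592/2) log Q = −(0.0592/2)(-0.864) = 0.0256 V.

0.026 V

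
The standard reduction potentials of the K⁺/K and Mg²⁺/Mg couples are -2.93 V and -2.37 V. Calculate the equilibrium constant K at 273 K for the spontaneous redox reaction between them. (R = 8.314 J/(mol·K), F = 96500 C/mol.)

4.8 × 10^20

E°_cell = -2.37 − (-2.93) = 0.56 V, with n = 2 electrons transferred.
At equilibrium E = 0, so the Nernst equation gives ln K = nFE°/RT = (2)(96500)(0.56)/((8.314)(273)) = 47.62.
K = e^47.62 = 4.8 × 10^20.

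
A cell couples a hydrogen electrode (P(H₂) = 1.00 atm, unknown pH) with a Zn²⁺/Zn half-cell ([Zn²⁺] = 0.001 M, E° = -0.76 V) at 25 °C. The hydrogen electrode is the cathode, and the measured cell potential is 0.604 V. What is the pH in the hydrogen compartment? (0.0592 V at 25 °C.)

pH = 4.14

E°_cell = 0.76 V and n = 2.
log Q = n(E° − E)/0.0592 = 2×(0.76 − 0.604)/0.0592 = 5.270.
With Q = [Zn²⁺]·P(H₂) / [H⁺]^2, solving for [H⁺] gives log[H⁺] = -4.135, so pH = 4.14.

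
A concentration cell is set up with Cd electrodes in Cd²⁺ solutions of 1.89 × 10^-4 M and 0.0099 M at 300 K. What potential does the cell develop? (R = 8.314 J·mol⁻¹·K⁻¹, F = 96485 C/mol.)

Both half-cells are Cd²⁺/Cd, so E°_cell = 0. The concentrated side is the cathode; the cell reaction moves Cd²⁺ from high to low concentration with n = 2.
Q = [Cd²⁺]_dilute/[Cd²⁺]_conc = 1.89 × 10^-4/0.0099 = 0.0191.
E = 0 − (RT/nF) ln Q = −((8.314×300)/(2×96485))(-3.959) = 0.0512 V.

0.051 V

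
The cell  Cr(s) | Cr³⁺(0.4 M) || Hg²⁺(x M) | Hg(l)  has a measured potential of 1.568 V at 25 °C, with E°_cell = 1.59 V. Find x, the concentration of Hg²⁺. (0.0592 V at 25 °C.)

From the Nernst equation, log Q = n(E° − E)/0.0592 = 6(1.59 − 1.568)/0.0592 = 2.230, so Q = 170.
With Q = [Cr³⁺]^2/[Hg²⁺]^3 and the known concentrations, [Hg²⁺]^3 in the denominator gives [Hg²⁺] = 0.098 M.

0.098 M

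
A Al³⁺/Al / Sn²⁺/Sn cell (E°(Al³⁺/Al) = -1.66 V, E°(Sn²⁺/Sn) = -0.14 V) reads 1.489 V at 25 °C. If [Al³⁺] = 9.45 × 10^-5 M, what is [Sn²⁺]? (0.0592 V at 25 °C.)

From the Nernst equation, log Q = n(E° − E)/0.0592 = 6(1.52 − 1.489)/0.0592 = 3.142, so Q = 1390.
With Q = [Al³⁺]^2/[Sn²⁺]^3 and the known concentrations, [Sn²⁺]^3 in the denominator gives [Sn²⁺] = 1.9 × 10^-4 M.

1.9 × 10^-4 M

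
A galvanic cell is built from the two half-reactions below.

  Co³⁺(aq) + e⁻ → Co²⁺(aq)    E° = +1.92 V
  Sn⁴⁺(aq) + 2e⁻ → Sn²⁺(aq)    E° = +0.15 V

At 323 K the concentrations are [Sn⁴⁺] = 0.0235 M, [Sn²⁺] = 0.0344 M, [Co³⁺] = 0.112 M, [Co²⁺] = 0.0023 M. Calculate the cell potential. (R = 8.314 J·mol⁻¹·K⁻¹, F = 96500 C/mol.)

1.88 V

The Co³⁺/Co²⁺ couple has the higher reduction potential and acts as the cathode, so E°_cell = +1.92 − (+0.15) = 1.77 V.
Balancing electrons gives n = 2; the reaction quotient is Q = [Sn⁴⁺]·[Co²⁺]^2/([Sn²⁺]·[Co³⁺]^2) = 2.88 × 10^-4.
E = E° − (RT/nF) ln Q = 1.77 − (8.314×323)/(2×96500) × (-8.152) = 1.770 + 0.113 = 1.883 V.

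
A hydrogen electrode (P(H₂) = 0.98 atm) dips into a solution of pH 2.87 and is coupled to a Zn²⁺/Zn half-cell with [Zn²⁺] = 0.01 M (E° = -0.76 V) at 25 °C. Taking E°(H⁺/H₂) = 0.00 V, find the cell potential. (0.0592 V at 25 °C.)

The hydrogen couple is the cathode, so E°_cell = 0.76 V; n = 2.
[H⁺] = 10^(−2.87) = 0.0013 M, and Q = [Zn²⁺]·P(H₂) / [H⁺]^2 = 5390.
E = E° − (0.0592/2) log Q = 0.76 − (0.0592/2)(3.731) = 0.650 V.

0.65 V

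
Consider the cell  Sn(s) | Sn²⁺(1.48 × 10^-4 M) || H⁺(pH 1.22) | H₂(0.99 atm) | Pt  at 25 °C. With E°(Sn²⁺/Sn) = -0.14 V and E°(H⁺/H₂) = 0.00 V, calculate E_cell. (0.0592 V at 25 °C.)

The hydrogen couple is the cathode, so E°_cell = 0.14 V; n = 2.
[H⁺] = 10^(−1.22) = 0.060 M, and Q = [Sn²⁺]·P(H₂) / [H⁺]^2 = 0.0404.
E = E° − (0.0592/2) log Q = 0.14 − (0.0592/2)(-1.394) = 0.181 V.

0.18 V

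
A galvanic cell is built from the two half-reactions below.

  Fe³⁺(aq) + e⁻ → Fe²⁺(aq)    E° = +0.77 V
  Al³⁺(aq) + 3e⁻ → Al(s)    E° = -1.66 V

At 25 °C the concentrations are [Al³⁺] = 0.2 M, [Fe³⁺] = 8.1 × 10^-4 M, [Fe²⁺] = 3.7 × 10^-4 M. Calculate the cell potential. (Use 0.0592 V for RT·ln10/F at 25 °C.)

2.46 V

The Fe³⁺/Fe²⁺ couple has the higher reduction potential and acts as the cathode, so E°_cell = +0.77 − (-1.66) = 2.43 V.
Balancing electrons gives n = 3; the reaction quotient is Q = [Al³⁺]·[Fe²⁺]^3/[Fe³⁺]^3 = 0.0191.
At 25 °C, E = E° − (0.0592/n) log Q = 2.43 − (0.0592/3)(-1.720) = 2.430 + 0.034 = 2.464 V.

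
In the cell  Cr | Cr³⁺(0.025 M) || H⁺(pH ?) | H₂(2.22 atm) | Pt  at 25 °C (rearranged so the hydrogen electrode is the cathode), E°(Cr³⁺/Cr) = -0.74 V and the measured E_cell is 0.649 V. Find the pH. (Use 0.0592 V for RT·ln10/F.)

E°_cell = 0.74 V and n = 6.
log Q = n(E° − E)/0.0592 = 6×(0.74 − 0.649)/0.0592 = 9.223.
With Q = [Cr³⁺]^2·P(H₂)^3 / [H⁺]^6, solving for [H⁺] gives log[H⁺] = -1.898, so pH = 1.90.

pH = 1.90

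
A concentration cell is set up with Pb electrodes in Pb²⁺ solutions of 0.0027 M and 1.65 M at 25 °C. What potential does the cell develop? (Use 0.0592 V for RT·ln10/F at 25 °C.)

0.082 V

Both half-cells are Pb²⁺/Pb, so E°_cell = 0. The concentrated side is the cathode; the cell reaction moves Pb²⁺ from high to low concentration with n = 2.
Q = [Pb²⁺]_dilute/[Pb²⁺]_conc = 0.0027/1.65 = 0.00164.
E = 0 − (0.0592/2) log Q = −(0.0592/2)(-2.786) = 0.0825 V.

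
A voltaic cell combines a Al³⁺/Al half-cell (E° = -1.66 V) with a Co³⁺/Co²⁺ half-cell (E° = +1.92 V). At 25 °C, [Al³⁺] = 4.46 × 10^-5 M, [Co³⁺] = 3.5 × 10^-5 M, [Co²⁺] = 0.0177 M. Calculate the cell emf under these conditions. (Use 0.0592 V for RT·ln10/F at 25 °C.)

3.51 V

The Co³⁺/Co²⁺ couple has the higher reduction potential and acts as the cathode, so E°_cell = +1.92 − (-1.66) = 3.58 V.
Balancing electrons gives n = 3; the reaction quotient is Q = [Al³⁺]·[Co²⁺]^3/[Co³⁺]^3 = 5770.
At 25 °C, E = E° − (0.0592/n) log Q = 3.58 − (0.0592/3)(3.761) = 3.580 − 0.074 = 3.506 V.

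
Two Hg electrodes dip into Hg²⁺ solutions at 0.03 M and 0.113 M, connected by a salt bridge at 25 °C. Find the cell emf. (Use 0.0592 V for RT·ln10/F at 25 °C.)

Both half-cells are Hg²⁺/Hg, so E°_cell = 0. The concentrated side is the cathode; the cell reaction moves Hg²⁺ from high to low concentration with n = 2.
Q = [Hg²⁺]_dilute/[Hg²⁺]_conc = 0.03/0.113 = 0.265.
E = 0 − (0.0592/2) log Q = −(0.0592/2)(-0.576) = 0.0170 V.

0.017 V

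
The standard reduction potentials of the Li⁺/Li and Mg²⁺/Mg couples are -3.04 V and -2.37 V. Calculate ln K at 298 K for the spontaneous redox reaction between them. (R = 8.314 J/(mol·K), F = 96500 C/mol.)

E°_cell = -2.37 − (-3.04) = 0.67 V, with n = 2 electrons transferred.
At equilibrium E = 0, so the Nernst equation gives ln K = nFE°/RT = (2)(96500)(0.67)/((8.314)(298)) = 52.19.

ln K = 52.2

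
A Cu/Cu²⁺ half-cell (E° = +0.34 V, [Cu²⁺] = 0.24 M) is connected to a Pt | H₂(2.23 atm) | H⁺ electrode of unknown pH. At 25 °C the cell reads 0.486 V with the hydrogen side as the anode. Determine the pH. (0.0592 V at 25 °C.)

E°_cell = 0.34 V and n = 2.
log Q = n(E° − E)/0.0592 = 2×(0.34 − 0.486)/0.0592 = -4.932.
With Q = [H⁺]^2 / ([Cu²⁺]·P(H₂)), solving for [H⁺] gives log[H⁺] = -2.602, so pH = 2.60.

pH = 2.60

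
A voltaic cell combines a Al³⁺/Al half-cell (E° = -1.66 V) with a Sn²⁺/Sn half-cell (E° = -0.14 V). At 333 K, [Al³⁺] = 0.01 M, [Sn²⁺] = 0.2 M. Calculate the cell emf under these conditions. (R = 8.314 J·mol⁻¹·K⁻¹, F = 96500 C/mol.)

1.54 V

The Sn²⁺/Sn couple has the higher reduction potential and acts as the cathode, so E°_cell = -0.14 − (-1.66) = 1.52 V.
Balancing electrons gives n = 6; the reaction quotient is Q = [Al³⁺]^2/[Sn²⁺]^3 = 0.0125.
E = E° − (RT/nF) ln Q = 1.52 − (8.314×333)/(6×96500) × (-4.382) = 1.520 + 0.021 = 1.541 V.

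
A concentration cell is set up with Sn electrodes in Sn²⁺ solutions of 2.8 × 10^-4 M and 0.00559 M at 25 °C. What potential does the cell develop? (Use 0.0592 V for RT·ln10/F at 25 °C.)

Both half-cells are Sn²⁺/Sn, so E°_cell = 0. The concentrated side is the cathode; the cell reaction moves Sn²⁺ from high to low concentration with n = 2.
Q = [Sn²⁺]_dilute/[Sn²⁺]_conc = 2.8 × 10^-4/0.00559 = 0.0501.
E = 0 − (0.0592/2) log Q = −(0.0592/2)(-1.300) = 0.0385 V.

0.038 V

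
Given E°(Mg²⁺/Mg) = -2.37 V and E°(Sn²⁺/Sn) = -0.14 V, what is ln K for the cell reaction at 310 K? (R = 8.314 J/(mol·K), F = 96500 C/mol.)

ln K = 167.0

E°_cell = -0.14 − (-2.37) = 2.23 V, with n = 2 electrons transferred.
At equilibrium E = 0, so the Nernst equation gives ln K = nFE°/RT = (2)(96500)(2.23)/((8.314)(310)) = 166.99.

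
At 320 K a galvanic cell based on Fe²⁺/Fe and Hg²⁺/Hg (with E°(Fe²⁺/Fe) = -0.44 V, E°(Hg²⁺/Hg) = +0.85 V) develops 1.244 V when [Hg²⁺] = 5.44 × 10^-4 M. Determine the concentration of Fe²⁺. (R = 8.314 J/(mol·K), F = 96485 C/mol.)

From the Nernst equation, ln Q = nF(E° − E)/RT = 2×96485×(1.29 − 1.244)/(8.314×320) = 3.336, so Q = 28.1.
With Q = [Fe²⁺]/[Hg²⁺] and the known concentrations, [Fe²⁺] in the numerator gives [Fe²⁺] = 0.015 M.

0.015 M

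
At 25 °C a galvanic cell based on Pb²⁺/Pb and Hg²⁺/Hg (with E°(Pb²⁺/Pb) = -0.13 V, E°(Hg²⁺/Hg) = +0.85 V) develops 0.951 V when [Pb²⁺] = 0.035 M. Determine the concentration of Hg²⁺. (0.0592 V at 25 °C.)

0.0037 M

From the Nernst equation, log Q = n(E° − E)/0.0592 = 2(0.98 − 0.951)/0.0592 = 0.980, so Q = 9.54.
With Q = [Pb²⁺]/[Hg²⁺] and the known concentrations, [Hg²⁺] in the denominator gives [Hg²⁺] = 0.0037 M.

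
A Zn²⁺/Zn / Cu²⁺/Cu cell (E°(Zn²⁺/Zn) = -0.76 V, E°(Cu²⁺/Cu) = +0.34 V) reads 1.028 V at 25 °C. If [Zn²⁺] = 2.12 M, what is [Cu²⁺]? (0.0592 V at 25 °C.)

From the Nernst equation, log Q = n(E° − E)/0.0592 = 2(1.10 − 1.028)/0.0592 = 2.432, so Q = 271.
With Q = [Zn²⁺]/[Cu²⁺] and the known concentrations, [Cu²⁺] in the denominator gives [Cu²⁺] = 0.0078 M.

0.0078 M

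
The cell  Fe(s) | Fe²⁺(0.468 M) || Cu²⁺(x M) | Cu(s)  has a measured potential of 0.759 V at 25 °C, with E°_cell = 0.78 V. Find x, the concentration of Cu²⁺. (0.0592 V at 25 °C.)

0.091 M

From the Nernst equation, log Q = n(E° − E)/0.0592 = 2(0.78 − 0.759)/0.0592 = 0.709, so Q = 5.12.
With Q = [Fe²⁺]/[Cu²⁺] and the known concentrations, [Cu²⁺] in the denominator gives [Cu²⁺] = 0.091 M.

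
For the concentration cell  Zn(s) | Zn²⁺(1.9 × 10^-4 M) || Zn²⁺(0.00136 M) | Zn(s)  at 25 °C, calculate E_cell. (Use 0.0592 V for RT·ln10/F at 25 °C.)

Both half-cells are Zn²⁺/Zn, so E°_cell = 0. The concentrated side is the cathode; the cell reaction moves Zn²⁺ from high to low concentration with n = 2.
Q = [Zn²⁺]_dilute/[Zn²⁺]_conc = 1.9 × 10^-4/0.00136 = 0.140.
E = 0 − (0.0592/2) log Q = −(0.0592/2)(-0.855) = 0.0253 V.

0.025 V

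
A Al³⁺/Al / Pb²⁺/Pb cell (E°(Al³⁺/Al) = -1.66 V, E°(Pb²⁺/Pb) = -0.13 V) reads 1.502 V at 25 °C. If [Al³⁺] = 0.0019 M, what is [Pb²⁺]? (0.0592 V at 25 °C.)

0.0017 M

From the Nernst equation, log Q = n(E° − E)/0.0592 = 6(1.53 − 1.502)/0.0592 = 2.838, so Q = 688.
With Q = [Al³⁺]^2/[Pb²⁺]^3 and the known concentrations, [Pb²⁺]^3 in the denominator gives [Pb²⁺] = 0.0017 M.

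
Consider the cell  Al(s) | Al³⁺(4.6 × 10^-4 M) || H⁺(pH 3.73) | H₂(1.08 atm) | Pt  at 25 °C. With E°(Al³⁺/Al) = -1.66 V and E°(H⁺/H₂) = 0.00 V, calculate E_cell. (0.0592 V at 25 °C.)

The hydrogen couple is the cathode, so E°_cell = 1.66 V; n = 6.
[H⁺] = 10^(−3.73) = 1.9 × 10^-4 M, and Q = [Al³⁺]^2·P(H₂)^3 / [H⁺]^6 = 6.39 × 10^15.
E = E° − (0.0592/6) log Q = 1.66 − (0.0592/6)(15.806) = 1.504 V.

1.50 V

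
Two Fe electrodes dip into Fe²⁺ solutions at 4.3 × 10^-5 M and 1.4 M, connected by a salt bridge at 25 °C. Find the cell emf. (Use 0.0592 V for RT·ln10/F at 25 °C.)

0.13 V

Both half-cells are Fe²⁺/Fe, so E°_cell = 0. The concentrated side is the cathode; the cell reaction moves Fe²⁺ from high to low concentration with n = 2.
Q = [Fe²⁺]_dilute/[Fe²⁺]_conc = 4.3 × 10^-5/1.4 = 3.07 × 10^-5.
E = 0 − (0.0592/2) log Q = −(0.0592/2)(-4.513) = 0.1336 V.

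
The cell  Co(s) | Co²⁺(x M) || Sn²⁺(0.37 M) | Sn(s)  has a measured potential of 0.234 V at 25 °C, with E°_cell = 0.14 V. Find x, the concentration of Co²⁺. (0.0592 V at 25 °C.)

2.5 × 10^-4 M

From the Nernst equation, log Q = n(E° − E)/0.0592 = 2(0.14 − 0.234)/0.0592 = -3.176, so Q = 6.67 × 10^-4.
With Q = [Co²⁺]/[Sn²⁺] and the known concentrations, [Co²⁺] in the numerator gives [Co²⁺] = 2.5 × 10^-4 M.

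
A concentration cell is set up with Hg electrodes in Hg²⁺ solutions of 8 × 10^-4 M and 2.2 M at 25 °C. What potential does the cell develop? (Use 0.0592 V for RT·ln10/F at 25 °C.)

0.10 V

Both half-cells are Hg²⁺/Hg, so E°_cell = 0. The concentrated side is the cathode; the cell reaction moves Hg²⁺ from high to low concentration with n = 2.
Q = [Hg²⁺]_dilute/[Hg²⁺]_conc = 8 × 10^-4/2.2 = 3.64 × 10^-4.
E = 0 − (0.0592/2) log Q = −(0.0592/2)(-3.439) = 0.1018 V.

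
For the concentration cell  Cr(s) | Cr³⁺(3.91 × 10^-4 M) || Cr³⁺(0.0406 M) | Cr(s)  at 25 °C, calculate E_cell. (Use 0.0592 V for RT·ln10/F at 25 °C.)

0.040 V

Both half-cells are Cr³⁺/Cr, so E°_cell = 0. The concentrated side is the cathode; the cell reaction moves Cr³⁺ from high to low concentration with n = 3.
Q = [Cr³⁺]_dilute/[Cr³⁺]_conc = 3.91 × 10^-4/0.0406 = 0.00963.
E = 0 − (0.0592/3) log Q = −(0.0592/3)(-2.016) = 0.0398 V.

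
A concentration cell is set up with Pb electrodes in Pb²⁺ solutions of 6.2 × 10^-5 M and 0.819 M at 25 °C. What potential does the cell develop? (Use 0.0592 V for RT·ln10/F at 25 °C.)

0.12 V

Both half-cells are Pb²⁺/Pb, so E°_cell = 0. The concentrated side is the cathode; the cell reaction moves Pb²⁺ from high to low concentration with n = 2.
Q = [Pb²⁺]_dilute/[Pb²⁺]_conc = 6.2 × 10^-5/0.819 = 7.57 × 10^-5.
E = 0 − (0.0592/2) log Q = −(0.0592/2)(-4.121) = 0.1220 V.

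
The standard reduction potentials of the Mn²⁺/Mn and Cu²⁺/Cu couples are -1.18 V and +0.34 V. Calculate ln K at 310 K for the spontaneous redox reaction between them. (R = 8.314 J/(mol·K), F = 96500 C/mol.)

ln K = 113.8

E°_cell = +0.34 − (-1.18) = 1.52 V, with n = 2 electrons transferred.
At equilibrium E = 0, so the Nernst equation gives ln K = nFE°/RT = (2)(96500)(1.52)/((8.314)(310)) = 113.82.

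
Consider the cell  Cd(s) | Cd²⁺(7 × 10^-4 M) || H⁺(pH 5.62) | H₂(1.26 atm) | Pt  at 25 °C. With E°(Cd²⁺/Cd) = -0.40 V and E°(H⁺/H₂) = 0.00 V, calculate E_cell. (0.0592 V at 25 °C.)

The hydrogen couple is the cathode, so E°_cell = 0.40 V; n = 2.
[H⁺] = 10^(−5.62) = 2.4 × 10^-6 M, and Q = [Cd²⁺]·P(H₂) / [H⁺]^2 = 1.53 × 10^8.
E = E° − (0.0592/2) log Q = 0.40 − (0.0592/2)(8.185) = 0.158 V.

0.16 V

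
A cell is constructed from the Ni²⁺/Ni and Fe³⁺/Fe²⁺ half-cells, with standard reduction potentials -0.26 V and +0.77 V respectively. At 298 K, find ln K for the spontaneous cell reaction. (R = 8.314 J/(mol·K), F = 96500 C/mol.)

ln K = 80.2

E°_cell = +0.77 − (-0.26) = 1.03 V, with n = 2 electrons transferred.
At equilibrium E = 0, so the Nernst equation gives ln K = nFE°/RT = (2)(96500)(1.03)/((8.314)(298)) = 80.24.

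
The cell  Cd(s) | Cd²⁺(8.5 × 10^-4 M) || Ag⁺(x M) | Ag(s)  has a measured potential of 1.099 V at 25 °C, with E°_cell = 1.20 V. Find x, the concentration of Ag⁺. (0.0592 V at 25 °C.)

From the Nernst equation, log Q = n(E° − E)/0.0592 = 2(1.20 − 1.099)/0.0592 = 3.412, so Q = 2580.
With Q = [Cd²⁺]/[Ag⁺]^2 and the known concentrations, [Ag⁺]^2 in the denominator gives [Ag⁺] = 5.7 × 10^-4 M.

5.7 × 10^-4 M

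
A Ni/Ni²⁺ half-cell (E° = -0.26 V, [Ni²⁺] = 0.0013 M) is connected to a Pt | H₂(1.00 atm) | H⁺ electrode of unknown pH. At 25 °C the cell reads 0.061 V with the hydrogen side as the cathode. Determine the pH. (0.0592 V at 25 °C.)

E°_cell = 0.26 V and n = 2.
log Q = n(E° − E)/0.0592 = 2×(0.26 − 0.061)/0.0592 = 6.723.
With Q = [Ni²⁺]·P(H₂) / [H⁺]^2, solving for [H⁺] gives log[H⁺] = -4.805, so pH = 4.80.

pH = 4.80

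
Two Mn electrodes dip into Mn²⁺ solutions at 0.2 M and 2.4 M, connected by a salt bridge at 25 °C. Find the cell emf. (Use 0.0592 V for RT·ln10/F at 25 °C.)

Both half-cells are Mn²⁺/Mn, so E°_cell = 0. The concentrated side is the cathode; the cell reaction moves Mn²⁺ from high to low concentration with n = 2.
Q = [Mn²⁺]_dilute/[Mn²⁺]_conc = 0.2/2.4 = 0.0833.
E = 0 − (0.0592/2) log Q = −(0.0592/2)(-1.079) = 0.0319 V.

0.032 V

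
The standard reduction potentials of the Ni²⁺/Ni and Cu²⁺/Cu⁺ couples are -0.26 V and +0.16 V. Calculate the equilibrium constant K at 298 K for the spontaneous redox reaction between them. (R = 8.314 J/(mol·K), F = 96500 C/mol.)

E°_cell = +0.16 − (-0.26) = 0.42 V, with n = 2 electrons transferred.
At equilibrium E = 0, so the Nernst equation gives ln K = nFE°/RT = (2)(96500)(0.42)/((8.314)(298)) = 32.72.
K = e^32.72 = 1.6 × 10^14.

1.6 × 10^14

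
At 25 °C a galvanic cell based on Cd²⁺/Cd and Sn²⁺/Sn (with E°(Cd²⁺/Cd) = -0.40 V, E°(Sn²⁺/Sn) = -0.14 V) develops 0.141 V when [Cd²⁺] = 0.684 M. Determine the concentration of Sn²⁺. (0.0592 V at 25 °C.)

6.5 × 10^-5 M

From the Nernst equation, log Q = n(E° − E)/0.0592 = 2(0.26 − 0.141)/0.0592 = 4.020, so Q = 1.05 × 10^4.
With Q = [Cd²⁺]/[Sn²⁺] and the known concentrations, [Sn²⁺] in the denominator gives [Sn²⁺] = 6.5 × 10^-5 M.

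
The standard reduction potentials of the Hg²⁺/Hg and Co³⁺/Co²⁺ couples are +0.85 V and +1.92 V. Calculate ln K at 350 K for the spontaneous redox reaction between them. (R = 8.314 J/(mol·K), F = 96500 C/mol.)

ln K = 71.0

E°_cell = +1.92 − (+0.85) = 1.07 V, with n = 2 electrons transferred.
At equilibrium E = 0, so the Nernst equation gives ln K = nFE°/RT = (2)(96500)(1.07)/((8.314)(350)) = 70.97.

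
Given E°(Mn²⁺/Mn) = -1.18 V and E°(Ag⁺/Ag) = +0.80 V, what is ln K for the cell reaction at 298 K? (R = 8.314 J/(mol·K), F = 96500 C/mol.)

E°_cell = +0.80 − (-1.18) = 1.98 V, with n = 2 electrons transferred.
At equilibrium E = 0, so the Nernst equation gives ln K = nFE°/RT = (2)(96500)(1.98)/((8.314)(298)) = 154.24.

ln K = 154.2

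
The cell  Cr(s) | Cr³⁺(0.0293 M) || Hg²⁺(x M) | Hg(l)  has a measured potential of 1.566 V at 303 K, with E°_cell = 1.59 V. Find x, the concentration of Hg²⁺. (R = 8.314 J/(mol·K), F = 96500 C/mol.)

From the Nernst equation, ln Q = nF(E° − E)/RT = 6×96500×(1.59 − 1.566)/(8.314×303) = 5.516, so Q = 249.
With Q = [Cr³⁺]^2/[Hg²⁺]^3 and the known concentrations, [Hg²⁺]^3 in the denominator gives [Hg²⁺] = 0.015 M.

0.015 M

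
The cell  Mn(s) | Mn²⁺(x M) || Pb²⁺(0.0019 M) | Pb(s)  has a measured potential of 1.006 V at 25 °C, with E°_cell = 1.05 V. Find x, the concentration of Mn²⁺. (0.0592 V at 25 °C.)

0.058 M

From the Nernst equation, log Q = n(E° − E)/0.0592 = 2(1.05 − 1.006)/0.0592 = 1.486, so Q = 30.7.
With Q = [Mn²⁺]/[Pb²⁺] and the known concentrations, [Mn²⁺] in the numerator gives [Mn²⁺] = 0.058 M.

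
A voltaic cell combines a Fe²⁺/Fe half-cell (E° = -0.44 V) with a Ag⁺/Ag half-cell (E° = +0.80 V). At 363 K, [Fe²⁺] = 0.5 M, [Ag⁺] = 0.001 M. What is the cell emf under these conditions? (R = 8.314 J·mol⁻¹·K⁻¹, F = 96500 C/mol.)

The Ag⁺/Ag couple has the higher reduction potential and acts as the cathode, so E°_cell = +0.80 − (-0.44) = 1.24 V.
Balancing electrons gives n = 2; the reaction quotient is Q = [Fe²⁺]/[Ag⁺]^2 = 5 × 10^5.
E = E° − (RT/nF) ln Q = 1.24 − (8.314×363)/(2×96500) × (13.122) = 1.240 − 0.205 = 1.035 V.

1.03 V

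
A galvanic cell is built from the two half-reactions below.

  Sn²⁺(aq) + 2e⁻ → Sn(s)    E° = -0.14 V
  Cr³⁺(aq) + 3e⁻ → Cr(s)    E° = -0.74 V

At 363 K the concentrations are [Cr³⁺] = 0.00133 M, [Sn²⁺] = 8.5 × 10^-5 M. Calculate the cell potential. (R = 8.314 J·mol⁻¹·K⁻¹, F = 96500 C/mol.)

The Sn²⁺/Sn couple has the higher reduction potential and acts as the cathode, so E°_cell = -0.14 − (-0.74) = 0.60 V.
Balancing electrons gives n = 6; the reaction quotient is Q = [Cr³⁺]^2/[Sn²⁺]^3 = 2.88 × 10^6.
E = E° − (RT/nF) ln Q = 0.60 − (8.314×363)/(6×96500) × (14.873) = 0.600 − 0.078 = 0.522 V.

0.522 V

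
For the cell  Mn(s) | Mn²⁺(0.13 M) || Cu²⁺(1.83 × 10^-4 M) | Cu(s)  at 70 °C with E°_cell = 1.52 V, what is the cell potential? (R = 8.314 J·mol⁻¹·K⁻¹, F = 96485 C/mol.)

Balancing electrons gives n = 2; the reaction quotient is Q = [Mn²⁺]/[Cu²⁺] = 710.
E = E° − (RT/nF) ln Q = 1.52 − (8.314×343)/(2×96485) × (6.566) = 1.520 − 0.097 = 1.423 V.

1.42 V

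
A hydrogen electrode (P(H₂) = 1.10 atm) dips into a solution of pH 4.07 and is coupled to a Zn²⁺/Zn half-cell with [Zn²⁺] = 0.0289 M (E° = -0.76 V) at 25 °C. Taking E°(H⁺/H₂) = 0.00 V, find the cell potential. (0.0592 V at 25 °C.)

0.56 V

The hydrogen couple is the cathode, so E°_cell = 0.76 V; n = 2.
[H⁺] = 10^(−4.07) = 8.5 × 10^-5 M, and Q = [Zn²⁺]·P(H₂) / [H⁺]^2 = 4.39 × 10^6.
E = E° − (0.0592/2) log Q = 0.76 − (0.0592/2)(6.642) = 0.563 V.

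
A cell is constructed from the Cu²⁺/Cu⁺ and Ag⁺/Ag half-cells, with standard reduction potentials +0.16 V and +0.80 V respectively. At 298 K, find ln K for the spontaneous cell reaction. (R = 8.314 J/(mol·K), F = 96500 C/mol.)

ln K = 24.9

E°_cell = +0.80 − (+0.16) = 0.64 V, with n = 1 electron transferred.
At equilibrium E = 0, so the Nernst equation gives ln K = nFE°/RT = (1)(96500)(0.64)/((8.314)(298)) = 24.93.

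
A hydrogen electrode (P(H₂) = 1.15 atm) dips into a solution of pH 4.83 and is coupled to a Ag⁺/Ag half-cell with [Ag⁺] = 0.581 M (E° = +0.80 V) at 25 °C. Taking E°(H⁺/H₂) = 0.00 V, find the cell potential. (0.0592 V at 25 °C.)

The Ag⁺/Ag couple is the cathode, so E°_cell = 0.80 V; n = 2.
[H⁺] = 10^(−4.83) = 1.5 × 10^-5 M, and Q = [H⁺]^2 / ([Ag⁺]^2·P(H₂)) = 5.64 × 10^-10.
E = E° − (0.0592/2) log Q = 0.80 − (0.0592/2)(-9.249) = 1.074 V.

1.07 V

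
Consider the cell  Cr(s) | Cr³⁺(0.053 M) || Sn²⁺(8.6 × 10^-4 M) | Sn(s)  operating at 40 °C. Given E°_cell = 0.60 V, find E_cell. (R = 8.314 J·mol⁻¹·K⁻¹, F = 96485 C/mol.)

Balancing electrons gives n = 6; the reaction quotient is Q = [Cr³⁺]^2/[Sn²⁺]^3 = 4.42 × 10^6.
E = E° − (RT/nF) ln Q = 0.60 − (8.314×313)/(6×96485) × (15.301) = 0.600 − 0.069 = 0.531 V.

0.531 V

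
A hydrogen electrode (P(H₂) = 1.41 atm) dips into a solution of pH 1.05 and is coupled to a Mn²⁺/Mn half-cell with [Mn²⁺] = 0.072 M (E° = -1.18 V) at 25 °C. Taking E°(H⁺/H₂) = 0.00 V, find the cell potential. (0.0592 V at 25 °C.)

1.15 V

The hydrogen couple is the cathode, so E°_cell = 1.18 V; n = 2.
[H⁺] = 10^(−1.05) = 0.089 M, and Q = [Mn²⁺]·P(H₂) / [H⁺]^2 = 12.8.
E = E° − (0.0592/2) log Q = 1.18 − (0.0592/2)(1.107) = 1.147 V.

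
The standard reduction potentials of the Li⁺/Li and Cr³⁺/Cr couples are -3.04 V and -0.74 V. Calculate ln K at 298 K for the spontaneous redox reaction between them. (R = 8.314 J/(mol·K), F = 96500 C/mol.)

E°_cell = -0.74 − (-3.04) = 2.30 V, with n = 3 electrons transferred.
At equilibrium E = 0, so the Nernst equation gives ln K = nFE°/RT = (3)(96500)(2.30)/((8.314)(298)) = 268.75.

ln K = 268.8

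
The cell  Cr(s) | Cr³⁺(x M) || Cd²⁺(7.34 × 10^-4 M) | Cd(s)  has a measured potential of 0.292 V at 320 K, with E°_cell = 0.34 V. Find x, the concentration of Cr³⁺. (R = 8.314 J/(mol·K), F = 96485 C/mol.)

From the Nernst equation, ln Q = nF(E° − E)/RT = 6×96485×(0.34 − 0.292)/(8.314×320) = 10.445, so Q = 3.44 × 10^4.
With Q = [Cr³⁺]^2/[Cd²⁺]^3 and the known concentrations, [Cr³⁺]^2 in the numerator gives [Cr³⁺] = 0.0037 M.

0.0037 M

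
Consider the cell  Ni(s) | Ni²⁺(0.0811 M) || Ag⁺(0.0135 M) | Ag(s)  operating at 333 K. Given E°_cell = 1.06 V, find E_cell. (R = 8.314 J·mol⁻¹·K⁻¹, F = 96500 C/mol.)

Balancing electrons gives n = 2; the reaction quotient is Q = [Ni²⁺]/[Ag⁺]^2 = 445.
E = E° − (RT/nF) ln Q = 1.06 − (8.314×333)/(2×96500) × (6.098) = 1.060 − 0.087 = 0.973 V.

0.973 V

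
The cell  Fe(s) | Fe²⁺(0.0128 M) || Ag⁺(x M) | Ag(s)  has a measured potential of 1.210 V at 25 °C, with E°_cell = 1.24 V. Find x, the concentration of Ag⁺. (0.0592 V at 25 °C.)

0.035 M

From the Nernst equation, log Q = n(E° − E)/0.0592 = 2(1.24 − 1.210)/0.0592 = 1.014, so Q = 10.3.
With Q = [Fe²⁺]/[Ag⁺]^2 and the known concentrations, [Ag⁺]^2 in the denominator gives [Ag⁺] = 0.035 M.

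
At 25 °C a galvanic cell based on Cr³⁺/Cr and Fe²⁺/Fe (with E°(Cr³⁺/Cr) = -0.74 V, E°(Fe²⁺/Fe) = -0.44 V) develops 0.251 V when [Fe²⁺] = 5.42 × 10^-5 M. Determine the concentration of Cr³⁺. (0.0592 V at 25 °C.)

1.2 × 10^-4 M

From the Nernst equation, log Q = n(E° − E)/0.0592 = 6(0.30 − 0.251)/0.0592 = 4.966, so Q = 9.25 × 10^4.
With Q = [Cr³⁺]^2/[Fe²⁺]^3 and the known concentrations, [Cr³⁺]^2 in the numerator gives [Cr³⁺] = 1.2 × 10^-4 M.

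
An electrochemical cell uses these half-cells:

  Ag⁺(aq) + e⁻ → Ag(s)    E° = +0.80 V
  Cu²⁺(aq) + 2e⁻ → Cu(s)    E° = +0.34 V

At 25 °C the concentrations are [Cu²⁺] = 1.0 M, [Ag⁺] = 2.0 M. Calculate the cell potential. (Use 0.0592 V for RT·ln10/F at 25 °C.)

0.478 V

The Ag⁺/Ag couple has the higher reduction potential and acts as the cathode, so E°_cell = +0.80 − (+0.34) = 0.46 V.
Balancing electrons gives n = 2; the reaction quotient is Q = [Cu²⁺]/[Ag⁺]^2 = 0.250.
At 25 °C, E = E° − (0.0592/n) log Q = 0.46 − (0.0592/2)(-0.602) = 0.460 + 0.018 = 0.478 V.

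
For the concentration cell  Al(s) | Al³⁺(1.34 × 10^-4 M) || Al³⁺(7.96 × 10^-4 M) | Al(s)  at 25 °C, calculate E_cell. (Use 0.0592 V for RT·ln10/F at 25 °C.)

Both half-cells are Al³⁺/Al, so E°_cell = 0. The concentrated side is the cathode; the cell reaction moves Al³⁺ from high to low concentration with n = 3.
Q = [Al³⁺]_dilute/[Al³⁺]_conc = 1.34 × 10^-4/7.96 × 10^-4 = 0.168.
E = 0 − (0.0592/3) log Q = −(0.0592/3)(-0.774) = 0.0153 V.

0.015 V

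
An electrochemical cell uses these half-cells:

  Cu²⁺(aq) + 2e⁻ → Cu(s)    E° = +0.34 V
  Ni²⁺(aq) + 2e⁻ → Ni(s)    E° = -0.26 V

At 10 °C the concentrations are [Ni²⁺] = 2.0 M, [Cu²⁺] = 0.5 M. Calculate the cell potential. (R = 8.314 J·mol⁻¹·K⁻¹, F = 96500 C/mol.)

The Cu²⁺/Cu couple has the higher reduction potential and acts as the cathode, so E°_cell = +0.34 − (-0.26) = 0.60 V.
Balancing electrons gives n = 2; the reaction quotient is Q = [Ni²⁺]/[Cu²⁺] = 4.00.
E = E° − (RT/nF) ln Q = 0.60 − (8.314×283)/(2×96500) × (1.386) = 0.600 − 0.017 = 0.583 V.

0.583 V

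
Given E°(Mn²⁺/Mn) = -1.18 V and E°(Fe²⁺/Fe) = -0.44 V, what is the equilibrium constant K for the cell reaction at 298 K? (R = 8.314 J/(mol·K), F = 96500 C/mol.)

1.1 × 10^25

E°_cell = -0.44 − (-1.18) = 0.74 V, with n = 2 electrons transferred.
At equilibrium E = 0, so the Nernst equation gives ln K = nFE°/RT = (2)(96500)(0.74)/((8.314)(298)) = 57.65.
K = e^57.65 = 1.1 × 10^25.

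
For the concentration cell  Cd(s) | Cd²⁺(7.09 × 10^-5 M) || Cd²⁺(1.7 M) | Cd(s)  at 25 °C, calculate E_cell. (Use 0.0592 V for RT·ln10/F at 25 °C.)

Both half-cells are Cd²⁺/Cd, so E°_cell = 0. The concentrated side is the cathode; the cell reaction moves Cd²⁺ from high to low concentration with n = 2.
Q = [Cd²⁺]_dilute/[Cd²⁺]_conc = 7.09 × 10^-5/1.7 = 4.17 × 10^-5.
E = 0 − (0.0592/2) log Q = −(0.0592/2)(-4.380) = 0.1296 V.

0.13 V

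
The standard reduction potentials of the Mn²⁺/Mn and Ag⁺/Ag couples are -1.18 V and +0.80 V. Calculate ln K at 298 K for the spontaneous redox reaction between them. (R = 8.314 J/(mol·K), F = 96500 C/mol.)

ln K = 154.2

E°_cell = +0.80 − (-1.18) = 1.98 V, with n = 2 electrons transferred.
At equilibrium E = 0, so the Nernst equation gives ln K = nFE°/RT = (2)(96500)(1.98)/((8.314)(298)) = 154.24.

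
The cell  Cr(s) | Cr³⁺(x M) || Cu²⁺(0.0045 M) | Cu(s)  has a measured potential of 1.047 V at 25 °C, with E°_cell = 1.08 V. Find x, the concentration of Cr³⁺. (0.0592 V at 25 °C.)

From the Nernst equation, log Q = n(E° − E)/0.0592 = 6(1.08 − 1.047)/0.0592 = 3.345, so Q = 2210.
With Q = [Cr³⁺]^2/[Cu²⁺]^3 and the known concentrations, [Cr³⁺]^2 in the numerator gives [Cr³⁺] = 0.014 M.

0.014 M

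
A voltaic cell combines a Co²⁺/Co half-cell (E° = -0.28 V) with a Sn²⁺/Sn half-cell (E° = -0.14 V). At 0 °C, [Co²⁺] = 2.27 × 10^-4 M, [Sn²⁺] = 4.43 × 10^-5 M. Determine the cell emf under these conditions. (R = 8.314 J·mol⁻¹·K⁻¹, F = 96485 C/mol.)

The Sn²⁺/Sn couple has the higher reduction potential and acts as the cathode, so E°_cell = -0.14 − (-0.28) = 0.14 V.
Balancing electrons gives n = 2; the reaction quotient is Q = [Co²⁺]/[Sn²⁺] = 5.12.
E = E° − (RT/nF) ln Q = 0.14 − (8.314×273)/(2×96485) × (1.634) = 0.140 − 0.019 = 0.121 V.

0.121 V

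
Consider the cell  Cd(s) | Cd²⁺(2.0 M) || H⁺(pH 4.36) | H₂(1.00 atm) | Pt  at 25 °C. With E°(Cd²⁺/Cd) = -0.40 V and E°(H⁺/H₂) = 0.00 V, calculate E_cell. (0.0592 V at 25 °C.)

The hydrogen couple is the cathode, so E°_cell = 0.40 V; n = 2.
[H⁺] = 10^(−4.36) = 4.4 × 10^-5 M, and Q = [Cd²⁺]·P(H₂) / [H⁺]^2 = 1.05 × 10^9.
E = E° − (0.0592/2) log Q = 0.40 − (0.0592/2)(9.021) = 0.133 V.

0.13 V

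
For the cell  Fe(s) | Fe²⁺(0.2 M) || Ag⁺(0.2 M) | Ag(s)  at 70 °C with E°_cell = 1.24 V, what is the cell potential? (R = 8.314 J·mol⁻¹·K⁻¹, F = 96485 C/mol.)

1.22 V

Balancing electrons gives n = 2; the reaction quotient is Q = [Fe²⁺]/[Ag⁺]^2 = 5.00.
E = E° − (RT/nF) ln Q = 1.24 − (8.314×343)/(2×96485) × (1.609) = 1.240 − 0.024 = 1.216 V.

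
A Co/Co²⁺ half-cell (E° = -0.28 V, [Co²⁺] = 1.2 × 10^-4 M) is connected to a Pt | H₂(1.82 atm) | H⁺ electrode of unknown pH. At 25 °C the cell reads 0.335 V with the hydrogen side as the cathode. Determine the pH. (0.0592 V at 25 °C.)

E°_cell = 0.28 V and n = 2.
log Q = n(E° − E)/0.0592 = 2×(0.28 − 0.335)/0.0592 = -1.858.
With Q = [Co²⁺]·P(H₂) / [H⁺]^2, solving for [H⁺] gives log[H⁺] = -0.901, so pH = 0.90.

pH = 0.90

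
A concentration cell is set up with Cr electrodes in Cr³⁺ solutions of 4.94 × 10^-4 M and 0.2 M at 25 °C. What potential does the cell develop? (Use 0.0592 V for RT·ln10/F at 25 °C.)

Both half-cells are Cr³⁺/Cr, so E°_cell = 0. The concentrated side is the cathode; the cell reaction moves Cr³⁺ from high to low concentration with n = 3.
Q = [Cr³⁺]_dilute/[Cr³⁺]_conc = 4.94 × 10^-4/0.2 = 0.00247.
E = 0 − (0.0592/3) log Q = −(0.0592/3)(-2.607) = 0.0514 V.

0.051 V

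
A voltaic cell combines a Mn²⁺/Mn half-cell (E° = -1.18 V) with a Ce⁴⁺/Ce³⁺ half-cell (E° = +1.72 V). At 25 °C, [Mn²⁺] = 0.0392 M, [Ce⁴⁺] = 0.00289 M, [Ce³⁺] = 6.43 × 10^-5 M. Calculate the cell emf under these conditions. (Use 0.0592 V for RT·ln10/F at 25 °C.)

3.04 V

The Ce⁴⁺/Ce³⁺ couple has the higher reduction potential and acts as the cathode, so E°_cell = +1.72 − (-1.18) = 2.90 V.
Balancing electrons gives n = 2; the reaction quotient is Q = [Mn²⁺]·[Ce³⁺]^2/[Ce⁴⁺]^2 = 1.94 × 10^-5.
At 25 °C, E = E° − (0.0592/n) log Q = 2.90 − (0.0592/2)(-4.712) = 2.900 + 0.139 = 3.039 V.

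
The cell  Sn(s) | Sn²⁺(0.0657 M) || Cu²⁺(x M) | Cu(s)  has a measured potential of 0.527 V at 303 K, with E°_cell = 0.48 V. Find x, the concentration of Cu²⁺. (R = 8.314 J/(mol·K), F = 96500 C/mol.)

From the Nernst equation, ln Q = nF(E° − E)/RT = 2×96500×(0.48 − 0.527)/(8.314×303) = -3.601, so Q = 0.0273.
With Q = [Sn²⁺]/[Cu²⁺] and the known concentrations, [Cu²⁺] in the denominator gives [Cu²⁺] = 2.4 M.

2.4 M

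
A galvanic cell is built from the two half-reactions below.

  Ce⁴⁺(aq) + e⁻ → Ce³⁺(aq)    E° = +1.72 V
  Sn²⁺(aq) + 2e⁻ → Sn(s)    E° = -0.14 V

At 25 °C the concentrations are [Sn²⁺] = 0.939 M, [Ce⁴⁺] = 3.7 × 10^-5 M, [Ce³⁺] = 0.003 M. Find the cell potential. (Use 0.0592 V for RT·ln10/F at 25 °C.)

The Ce⁴⁺/Ce³⁺ couple has the higher reduction potential and acts as the cathode, so E°_cell = +1.72 − (-0.14) = 1.86 V.
Balancing electrons gives n = 2; the reaction quotient is Q = [Sn²⁺]·[Ce³⁺]^2/[Ce⁴⁺]^2 = 6170.
At 25 °C, E = E° − (0.0592/n) log Q = 1.86 − (0.0592/2)(3.791) = 1.860 − 0.112 = 1.748 V.

1.75 V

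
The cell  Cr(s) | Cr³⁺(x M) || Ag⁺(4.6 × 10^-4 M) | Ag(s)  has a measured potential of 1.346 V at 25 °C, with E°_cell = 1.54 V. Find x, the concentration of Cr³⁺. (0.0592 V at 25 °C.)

0.66 M

From the Nernst equation, log Q = n(E° − E)/0.0592 = 3(1.54 − 1.346)/0.0592 = 9.831, so Q = 6.78 × 10^9.
With Q = [Cr³⁺]/[Ag⁺]^3 and the known concentrations, [Cr³⁺] in the numerator gives [Cr³⁺] = 0.66 M.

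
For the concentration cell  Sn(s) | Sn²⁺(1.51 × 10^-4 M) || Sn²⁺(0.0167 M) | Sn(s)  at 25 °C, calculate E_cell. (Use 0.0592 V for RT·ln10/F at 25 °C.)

0.061 V

Both half-cells are Sn²⁺/Sn, so E°_cell = 0. The concentrated side is the cathode; the cell reaction moves Sn²⁺ from high to low concentration with n = 2.
Q = [Sn²⁺]_dilute/[Sn²⁺]_conc = 1.51 × 10^-4/0.0167 = 0.00904.
E = 0 − (0.0592/2) log Q = −(0.0592/2)(-2.044) = 0.0605 V.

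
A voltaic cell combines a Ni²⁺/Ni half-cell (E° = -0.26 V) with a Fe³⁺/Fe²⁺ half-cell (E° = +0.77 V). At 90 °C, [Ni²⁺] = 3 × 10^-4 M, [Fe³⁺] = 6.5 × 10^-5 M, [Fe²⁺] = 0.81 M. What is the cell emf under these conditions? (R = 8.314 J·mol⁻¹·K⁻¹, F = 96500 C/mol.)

The Fe³⁺/Fe²⁺ couple has the higher reduction potential and acts as the cathode, so E°_cell = +0.77 − (-0.26) = 1.03 V.
Balancing electrons gives n = 2; the reaction quotient is Q = [Ni²⁺]·[Fe²⁺]^2/[Fe³⁺]^2 = 4.66 × 10^4.
E = E° − (RT/nF) ln Q = 1.03 − (8.314×363)/(2×96500) × (10.749) = 1.030 − 0.168 = 0.862 V.

0.862 V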